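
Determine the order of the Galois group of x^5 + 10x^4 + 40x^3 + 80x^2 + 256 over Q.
10

The degree of the splitting field over Q equals the order of the Galois group, so first determine the group. The polynomial f is an irreducible quintic over Q, so G = Gal(f/Q) is a transitive subgroup of S_5: one of C_5 (5T1, order 5), D_5 (5T2, order 10), F_20 (5T3, order 20), A_5 (5T4, order 60) or S_5 (5T5, order 120). The discriminant of f is 67108864000000 = 8192000^2, a perfect square, so G is contained in A_5. The transitive groups of degree 5 contained in A_5 are: C_5 (5T1, order 5), D_5 (5T2, order 10), A_5 (5T4, order 60). By Dedekind's theorem, for a prime p not dividing disc(f) the degrees of the irreducible factors of f mod p form the cycle type of an element of G. Factoring f modulo the 23 such primes p <= 97 (skipping 2, 5, which divide the discriminant), each new pattern first appears at: mod 3: f = (x + 2)(x^2 + 1)(x^2 + 2x + 2), pattern 2+2+1; mod 7: f = (x^5 + 3x^4 + 5x^3 + 3x^2 + 4), pattern 5. No other pattern occurs in this range, so the set of observed cycle types is {2+2+1, 5}. The candidates containing elements of all these cycle types are D_5 (5T2) of order 10, A_5 (5T4) of order 60; the others are excluded. The observed types are precisely the cycle types that occur in D_5 (5T2) (apart from the identity). Each of the other remaining candidates has further cycle types, and by the Chebotarev density theorem the matching factorization patterns would occur for a proportion of primes equal to their share of the group: A_5 (5T4) additionally contains elements of type 3+1+1 (20 of its 60 elements, about 33% of primes). None of the 23 primes tested shows any such pattern (for each of these groups the chance of that is below 10^-4), which rules them out. Hence G = D_5 (5T2), of order 10. The Galois group D_5 (5T2) has order 10, so the splitting field has degree 10 over Q.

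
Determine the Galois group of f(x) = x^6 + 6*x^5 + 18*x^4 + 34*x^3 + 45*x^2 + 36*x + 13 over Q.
The polynomial f is an irreducible sextic over Q, so G = Gal(f/Q) is one of the 16 transitive subgroups 6T1, ..., 6T16 of S_6. The discriminant of f is -16003008, which is not a perfect square, so G is not contained in A_6. The transitive groups of degree 6 not contained in A_6 are: C_6 (6T1, order 6), S_3 (6T2, order 6), D_6 (6T3, order 12), C_3 x S_3 (6T5, order 18), A_4 x C_2 (6T6, order 24), S_4 (6T8, order 24), S_3 x S_3 (6T9, order 36), S_4 x C_2 (6T11, order 48), (S_3 x S_3) : C_2 (6T13, order 72), PGL(2,5) (6T14, order 120), S_6 (6T16, order 720). By Dedekind's theorem, for a prime p not dividing disc(f) the degrees of the irreducible factors of f mod p form the cycle type of an element of G. Factoring f modulo the 21 such primes p <= 89 (skipping 2, 3, 7, which divide the discriminant), each new pattern first appears at: mod 5: f = (x^6 + x^5 + 3x^4 + 4x^3 + x + 3), pattern 6; mod 11: f = (x + 3)(x^5 + 3x^4 + 9x^3 + 7x^2 + 2x + 8), pattern 5+1; mod 13: f = (x)(x + 9)(x^4 + 10x^3 + 6x^2 + 6x + 4), pattern 4+1+1; mod 23: f = (x + 17)(x + 21)(x^2 + 17x + 10)(x^2 + 20x + 21), pattern 2+2+1+1; mod 43: f = (x^3 + 22x^2 + 39x + 16)(x^3 + 27x^2 + 30x + 25), pattern 3+3; mod 61: f = (x^2 + 16x + 13)(x^2 + 20x + 31)(x^2 + 31x + 2), pattern 2+2+2. No other pattern occurs in this range, so the set of observed cycle types is {6, 5+1, 4+1+1, 2+2+1+1, 3+3, 2+2+2}. The candidates containing elements of all these cycle types are PGL(2,5) (6T14) of order 120, S_6 (6T16) of order 720; the others are excluded. The observed types are precisely the cycle types that occur in PGL(2,5) (6T14) (apart from the identity). Each of the other remaining candidates has further cycle types, and by the Chebotarev density theorem the matching factorization patterns would occur for a proportion of primes equal to their share of the group: S_6 (6T16) additionally contains elements of type 4+2, 3+2+1, 3+1+1+1, 2+1+1+1+1 (265 of its 720 elements, about 37% of primes). None of the 21 primes tested shows any such pattern (for each of these groups the chance of that is below 10^-4), which rules them out. Hence G = PGL(2,5) (6T14), of order 120.

PGL(2,5), S_5 acting on 6 points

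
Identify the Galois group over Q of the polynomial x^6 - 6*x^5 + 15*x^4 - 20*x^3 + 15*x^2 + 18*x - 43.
A_6

The polynomial f is an irreducible sextic over Q, so G = Gal(f/Q) is one of the 16 transitive subgroups 6T1, ..., 6T16 of S_6. The discriminant of f is 746496000000 = 864000^2, a perfect square, so G is contained in A_6. The transitive groups of degree 6 contained in A_6 are: A_4 (6T4, order 12), S_4 (6T7, order 24), (C_3 x C_3) : C_4 (6T10, order 36), PSL(2,5) (6T12, order 60), A_6 (6T15, order 360). By Dedekind's theorem, for a prime p not dividing disc(f) the degrees of the irreducible factors of f mod p form the cycle type of an element of G. Factoring f modulo the 6 such primes p <= 23 (skipping 2, 3, 5, which divide the discriminant), each new pattern first appears at: mod 7: f = (x + 2)(x^5 + 6x^4 + 3x^3 + 2x^2 + 4x + 3), pattern 5+1; mod 23: f = (x + 6)(x + 11)(x + 20)(x^3 + 3x^2 + 4x + 8), pattern 3+1+1+1. No other pattern occurs in this range, so the set of observed cycle types is {5+1, 3+1+1+1}. Among the candidates above, the only group containing elements of all these cycle types is A_6 (6T15) — each of A_4 (6T4), S_4 (6T7), (C_3 x C_3) : C_4 (6T10), PSL(2,5) (6T12) lacks at least one of them. Hence G = A_6 (6T15), of order 360.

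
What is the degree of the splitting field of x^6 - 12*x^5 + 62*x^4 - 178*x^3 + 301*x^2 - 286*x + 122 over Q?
72

The degree of the splitting field over Q equals the order of the Galois group, so first determine the group. The polynomial f is an irreducible sextic over Q, so G = Gal(f/Q) is one of the 16 transitive subgroups 6T1, ..., 6T16 of S_6. The discriminant of f is -187648, which is not a perfect square, so G is not contained in A_6. The transitive groups of degree 6 not contained in A_6 are: C_6 (6T1, order 6), S_3 (6T2, order 6), D_6 (6T3, order 12), C_3 x S_3 (6T5, order 18), A_4 x C_2 (6T6, order 24), S_4 (6T8, order 24), S_3 x S_3 (6T9, order 36), S_4 x C_2 (6T11, order 48), (S_3 x S_3) : C_2 (6T13, order 72), PGL(2,5) (6T14, order 120), S_6 (6T16, order 720). By Dedekind's theorem, for a prime p not dividing disc(f) the degrees of the irreducible factors of f mod p form the cycle type of an element of G. Factoring f modulo the 29 such primes p <= 113 (skipping 2, which divides the discriminant), each new pattern first appears at: mod 3: f = (x^6 + 2x^4 + 2x^3 + x^2 + 2x + 2), pattern 6; mod 5: f = (x + 4)(x^2 + 3)(x^3 + 4x^2 + 3x + 1), pattern 3+2+1; mod 7: f = (x^2 + 4x + 1)(x^4 + 5x^3 + 6x^2 + 3x + 3), pattern 4+2; mod 17: f = (x^3 + 11x^2 + 13x + 2)(x^3 + 11x^2 + 13x + 10), pattern 3+3; mod 19: f = (x^2 + 3x + 14)(x^2 + 5x + 12)(x^2 + 18x + 10), pattern 2+2+2; mod 37: f = (x + 1)(x + 14)(x^2 + 17x + 34)(x^2 + 30x + 20), pattern 2+2+1+1; mod 41: f = (x + 17)(x + 22)(x + 37)(x^3 + 35x^2 + 13x + 39), pattern 3+1+1+1; mod 113: f = (x + 32)(x + 88)(x + 90)(x + 100)(x^2 + 17x + 65), pattern 2+1+1+1+1. No other pattern occurs in this range, so the set of observed cycle types is {6, 3+2+1, 4+2, 3+3, 2+2+2, 2+2+1+1, 3+1+1+1, 2+1+1+1+1}. The candidates containing elements of all these cycle types are (S_3 x S_3) : C_2 (6T13) of order 72, S_6 (6T16) of order 720; the others are excluded. The observed types are precisely the cycle types that occur in (S_3 x S_3) : C_2 (6T13) (apart from the identity). Each of the other remaining candidates has further cycle types, and by the Chebotarev density theorem the matching factorization patterns would occur for a proportion of primes equal to their share of the group: S_6 (6T16) additionally contains elements of type 5+1, 4+1+1 (234 of its 720 elements, about 32% of primes). None of the 29 primes tested shows any such pattern (for each of these groups the chance of that is below 10^-4), which rules them out. Hence G = (S_3 x S_3) : C_2 (6T13), of order 72. The Galois group (S_3 x S_3) : C_2 (6T13) has order 72, so the splitting field has degree 72 over Q.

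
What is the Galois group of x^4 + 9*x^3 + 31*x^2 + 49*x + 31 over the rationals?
The polynomial is an irreducible quartic over Q and its discriminant is 125, which is not a perfect square, so the Galois group is not contained in A_4. The resolvent cubic y^3 - 31*y^2 + 317*y - 1068 has exactly one rational root, so the Galois group is C_4 or D_4. The quartic becomes reducible over Q(sqrt(disc)), so the group is C_4.

C_4 (order 4)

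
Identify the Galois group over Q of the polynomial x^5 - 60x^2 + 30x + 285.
The polynomial f is an irreducible quintic over Q, so G = Gal(f/Q) is a transitive subgroup of S_5: one of C_5 (5T1, order 5), D_5 (5T2, order 10), F_20 (5T3, order 20), A_5 (5T4, order 60) or S_5 (5T5, order 120). The discriminant of f is 16850349253125, which is not a perfect square, so G is not contained in A_5. The transitive groups of degree 5 not contained in A_5 are: F_20 (5T3, order 20), S_5 (5T5, order 120). By Dedekind's theorem, for a prime p not dividing disc(f) the degrees of the irreducible factors of f mod p form the cycle type of an element of G. Factoring f modulo the 18 such primes p <= 73 (skipping 3, 5, 41, which divide the discriminant), each new pattern first appears at: mod 2: f = (x + 1)(x^4 + x^3 + x^2 + x + 1), pattern 4+1; mod 11: f = (x^5 + 6x^2 + 8x + 10), pattern 5; mod 19: f = (x)(x^2 + 5x + 9)(x^2 + 14x + 16), pattern 2+2+1. No other pattern occurs in this range, so the set of observed cycle types is {4+1, 5, 2+2+1}. The candidates containing elements of all these cycle types are F_20 (5T3) of order 20, S_5 (5T5) of order 120; the others are excluded. The observed types are precisely the cycle types that occur in F_20 (5T3) (apart from the identity). Each of the other remaining candidates has further cycle types, and by the Chebotarev density theorem the matching factorization patterns would occur for a proportion of primes equal to their share of the group: S_5 (5T5) additionally contains elements of type 3+2, 3+1+1, 2+1+1+1 (50 of its 120 elements, about 42% of primes). None of the 18 primes tested shows any such pattern (for each of these groups the chance of that is below 10^-4), which rules them out. Hence G = F_20 (5T3), of order 20.

F_20 (order 20)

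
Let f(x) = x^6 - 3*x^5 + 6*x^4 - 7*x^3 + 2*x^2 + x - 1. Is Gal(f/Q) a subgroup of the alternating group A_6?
The polynomial is irreducible of degree 6 over Q. Its discriminant is 810448, which is not a perfect square. A Galois group lies in the alternating group exactly when the discriminant is a square in Q, so the Galois group (S_4) is not contained in A_6.

No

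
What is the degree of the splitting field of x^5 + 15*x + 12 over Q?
20

The degree of the splitting field over Q equals the order of the Galois group, so first determine the group. The polynomial f is an irreducible quintic over Q, so G = Gal(f/Q) is a transitive subgroup of S_5: one of C_5 (5T1, order 5), D_5 (5T2, order 10), F_20 (5T3, order 20), A_5 (5T4, order 60) or S_5 (5T5, order 120). The discriminant of f is 259200000, which is not a perfect square, so G is not contained in A_5. The transitive groups of degree 5 not contained in A_5 are: F_20 (5T3, order 20), S_5 (5T5, order 120). By Dedekind's theorem, for a prime p not dividing disc(f) the degrees of the irreducible factors of f mod p form the cycle type of an element of G. Factoring f modulo the 18 such primes p <= 73 (skipping 2, 3, 5, which divide the discriminant), each new pattern first appears at: mod 7: f = (x + 6)(x^4 + x^3 + x^2 + x + 2), pattern 4+1; mod 11: f = (x + 6)(x^2 + 2x + 10)(x^2 + 3x + 9), pattern 2+2+1; mod 19: f = (x^5 + 15x + 12), pattern 5. No other pattern occurs in this range, so the set of observed cycle types is {4+1, 2+2+1, 5}. The candidates containing elements of all these cycle types are F_20 (5T3) of order 20, S_5 (5T5) of order 120; the others are excluded. The observed types are precisely the cycle types that occur in F_20 (5T3) (apart from the identity). Each of the other remaining candidates has further cycle types, and by the Chebotarev density theorem the matching factorization patterns would occur for a proportion of primes equal to their share of the group: S_5 (5T5) additionally contains elements of type 3+2, 3+1+1, 2+1+1+1 (50 of its 120 elements, about 42% of primes). None of the 18 primes tested shows any such pattern (for each of these groups the chance of that is below 10^-4), which rules them out. Hence G = F_20 (5T3), of order 20. The Galois group F_20 (5T3) has order 20, so the splitting field has degree 20 over Q.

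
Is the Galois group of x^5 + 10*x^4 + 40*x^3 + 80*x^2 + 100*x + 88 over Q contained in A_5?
Yes

The polynomial is irreducible of degree 5 over Q. Its discriminant is 1024000000 = 32000^2, a perfect square. A Galois group lies in the alternating group exactly when the discriminant is a square in Q, so the Galois group (A_5) is contained in A_5.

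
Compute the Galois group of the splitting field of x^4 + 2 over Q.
4T3: D_4

The polynomial is an irreducible quartic over Q and its discriminant is 2048, which is not a perfect square, so the Galois group is not contained in A_4. The resolvent cubic y^3 - 8*y has exactly one rational root, so the Galois group is C_4 or D_4. The quartic remains irreducible over Q(sqrt(disc)), so the group is D_4.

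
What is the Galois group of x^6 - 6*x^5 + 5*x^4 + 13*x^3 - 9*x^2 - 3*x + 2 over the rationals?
PSL(2,5) (also written A5(6))

The polynomial f is an irreducible sextic over Q, so G = Gal(f/Q) is one of the 16 transitive subgroups 6T1, ..., 6T16 of S_6. The discriminant of f is 30991489 = 5567^2, a perfect square, so G is contained in A_6. The transitive groups of degree 6 contained in A_6 are: A_4 (6T4, order 12), S_4 (6T7, order 24), (C_3 x C_3) : C_4 (6T10, order 36), PSL(2,5) (6T12, order 60), A_6 (6T15, order 360). By Dedekind's theorem, for a prime p not dividing disc(f) the degrees of the irreducible factors of f mod p form the cycle type of an element of G. Factoring f modulo the 21 such primes p <= 79 (skipping 19, which divides the discriminant), each new pattern first appears at: mod 2: f = (x)(x^5 + x^3 + x^2 + x + 1), pattern 5+1; mod 7: f = (x^3 + 2x^2 + 4x + 5)(x^3 + 6x^2 + 3x + 6), pattern 3+3; mod 61: f = (x + 36)(x + 58)(x^2 + 9x + 38)(x^2 + 13x + 25), pattern 2+2+1+1. No other pattern occurs in this range, so the set of observed cycle types is {5+1, 3+3, 2+2+1+1}. The candidates containing elements of all these cycle types are PSL(2,5) (6T12) of order 60, A_6 (6T15) of order 360; the others are excluded. The observed types are precisely the cycle types that occur in PSL(2,5) (6T12) (apart from the identity). Each of the other remaining candidates has further cycle types, and by the Chebotarev density theorem the matching factorization patterns would occur for a proportion of primes equal to their share of the group: A_6 (6T15) additionally contains elements of type 4+2, 3+1+1+1 (130 of its 360 elements, about 36% of primes). None of the 21 primes tested shows any such pattern (for each of these groups the chance of that is below 10^-4), which rules them out. Hence G = PSL(2,5) (6T12), of order 60.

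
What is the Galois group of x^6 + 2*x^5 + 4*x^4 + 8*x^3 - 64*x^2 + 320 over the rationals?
The polynomial f is an irreducible sextic over Q, so G = Gal(f/Q) is one of the 16 transitive subgroups 6T1, ..., 6T16 of S_6. The discriminant of f is 564385546240000 = 23756800^2, a perfect square, so G is contained in A_6. The transitive groups of degree 6 contained in A_6 are: A_4 (6T4, order 12), S_4 (6T7, order 24), (C_3 x C_3) : C_4 (6T10, order 36), PSL(2,5) (6T12, order 60), A_6 (6T15, order 360). By Dedekind's theorem, for a prime p not dividing disc(f) the degrees of the irreducible factors of f mod p form the cycle type of an element of G. Factoring f modulo the 19 such primes p <= 79 (skipping 2, 5, 29, which divide the discriminant), each new pattern first appears at: mod 3: f = (x^2 + 1)(x^4 + 2x^3 + 2), pattern 4+2; mod 11: f = (x^3 + 5x^2 + 9x + 3)(x^3 + 8x^2 + 10x + 4), pattern 3+3; mod 19: f = (x + 3)(x + 5)(x^2 + 5x + 15)(x^2 + 8x + 1), pattern 2+2+1+1; mod 61: f = (x + 9)(x + 23)(x + 56)(x^3 + 36x^2 + 22x + 38), pattern 3+1+1+1. No other pattern occurs in this range, so the set of observed cycle types is {4+2, 3+3, 2+2+1+1, 3+1+1+1}. The candidates containing elements of all these cycle types are (C_3 x C_3) : C_4 (6T10) of order 36, A_6 (6T15) of order 360; the others are excluded. The observed types are precisely the cycle types that occur in (C_3 x C_3) : C_4 (6T10) (apart from the identity). Each of the other remaining candidates has further cycle types, and by the Chebotarev density theorem the matching factorization patterns would occur for a proportion of primes equal to their share of the group: A_6 (6T15) additionally contains elements of type 5+1 (144 of its 360 elements, about 40% of primes). None of the 19 primes tested shows any such pattern (for each of these groups the chance of that is below 10^-4), which rules them out. Hence G = (C_3 x C_3) : C_4 (6T10), of order 36.

6T10: (C_3 x C_3) : C_4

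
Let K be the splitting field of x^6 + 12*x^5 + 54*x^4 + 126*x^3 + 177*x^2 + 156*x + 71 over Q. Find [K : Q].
12

The degree of the splitting field over Q equals the order of the Galois group, so first determine the group. The polynomial f is an irreducible sextic over Q, so G = Gal(f/Q) is one of the 16 transitive subgroups 6T1, ..., 6T16 of S_6. The discriminant of f is 19050624576 = 138024^2, a perfect square, so G is contained in A_6. The transitive groups of degree 6 contained in A_6 are: A_4 (6T4, order 12), S_4 (6T7, order 24), (C_3 x C_3) : C_4 (6T10, order 36), PSL(2,5) (6T12, order 60), A_6 (6T15, order 360). By Dedekind's theorem, for a prime p not dividing disc(f) the degrees of the irreducible factors of f mod p form the cycle type of an element of G. Factoring f modulo the 33 such primes p <= 151 (skipping 2, 3, 71, which divide the discriminant), each new pattern first appears at: mod 5: f = (x^3 + 3x + 2)(x^3 + 2x^2 + x + 3), pattern 3+3; mod 17: f = (x + 4)(x + 8)(x^2 + 7x + 15)(x^2 + 10x + 5), pattern 2+2+1+1. No other pattern occurs in this range, so the set of observed cycle types is {3+3, 2+2+1+1}. The candidates containing elements of all these cycle types are A_4 (6T4) of order 12, S_4 (6T7) of order 24, (C_3 x C_3) : C_4 (6T10) of order 36, PSL(2,5) (6T12) of order 60, A_6 (6T15) of order 360; the others are excluded. The observed types are precisely the cycle types that occur in A_4 (6T4) (apart from the identity). Each of the other remaining candidates has further cycle types, and by the Chebotarev density theorem the matching factorization patterns would occur for a proportion of primes equal to their share of the group: S_4 (6T7) additionally contains elements of type 4+2 (6 of its 24 elements, about 25% of primes); (C_3 x C_3) : C_4 (6T10) additionally contains elements of type 4+2, 3+1+1+1 (22 of its 36 elements, about 61% of primes); PSL(2,5) (6T12) additionally contains elements of type 5+1 (24 of its 60 elements, about 40% of primes); A_6 (6T15) additionally contains elements of type 5+1, 4+2, 3+1+1+1 (274 of its 360 elements, about 76% of primes). None of the 33 primes tested shows any such pattern (for each of these groups the chance of that is below 10^-4), which rules them out. Hence G = A_4 (6T4), of order 12. The Galois group A_4 (6T4) has order 12, so the splitting field has degree 12 over Q.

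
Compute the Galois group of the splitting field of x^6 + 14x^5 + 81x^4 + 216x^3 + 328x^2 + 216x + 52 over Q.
S_4, S_4(6c), the S_4-action on 6 points not in A_6

The polynomial f is an irreducible sextic over Q, so G = Gal(f/Q) is one of the 16 transitive subgroups 6T1, ..., 6T16 of S_6. The discriminant of f is -1080641454080000, which is not a perfect square, so G is not contained in A_6. The transitive groups of degree 6 not contained in A_6 are: C_6 (6T1, order 6), S_3 (6T2, order 6), D_6 (6T3, order 12), C_3 x S_3 (6T5, order 18), A_4 x C_2 (6T6, order 24), S_4 (6T8, order 24), S_3 x S_3 (6T9, order 36), S_4 x C_2 (6T11, order 48), (S_3 x S_3) : C_2 (6T13, order 72), PGL(2,5) (6T14, order 120), S_6 (6T16, order 720). By Dedekind's theorem, for a prime p not dividing disc(f) the degrees of the irreducible factors of f mod p form the cycle type of an element of G. Factoring f modulo the 22 such primes p <= 89 (skipping 2, 5, which divide the discriminant), each new pattern first appears at: mod 3: f = (x^3 + 2x + 1)(x^3 + 2x^2 + x + 1), pattern 3+3; mod 7: f = (x^2 + 1)(x^2 + 2x + 2)(x^2 + 5x + 5), pattern 2+2+2; mod 13: f = (x)(x + 10)(x^4 + 4x^3 + 2x^2 + x + 6), pattern 4+1+1; mod 43: f = (x + 36)(x + 41)(x^2 + 27x + 18)(x^2 + 39x + 20), pattern 2+2+1+1. No other pattern occurs in this range, so the set of observed cycle types is {3+3, 2+2+2, 4+1+1, 2+2+1+1}. The candidates containing elements of all these cycle types are S_4 (6T8) of order 24, S_4 x C_2 (6T11) of order 48, PGL(2,5) (6T14) of order 120, S_6 (6T16) of order 720; the others are excluded. The observed types are precisely the cycle types that occur in S_4 (6T8) (apart from the identity). Each of the other remaining candidates has further cycle types, and by the Chebotarev density theorem the matching factorization patterns would occur for a proportion of primes equal to their share of the group: S_4 x C_2 (6T11) additionally contains elements of type 6, 4+2, 2+1+1+1+1 (17 of its 48 elements, about 35% of primes); PGL(2,5) (6T14) additionally contains elements of type 6, 5+1 (44 of its 120 elements, about 37% of primes); S_6 (6T16) additionally contains elements of type 6, 5+1, 4+2, 3+2+1, 3+1+1+1, 2+1+1+1+1 (529 of its 720 elements, about 73% of primes). None of the 22 primes tested shows any such pattern (for each of these groups the chance of that is below 10^-4), which rules them out. Hence G = S_4 (6T8), of order 24.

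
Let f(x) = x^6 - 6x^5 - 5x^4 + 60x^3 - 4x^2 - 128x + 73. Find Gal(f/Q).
S_4 (also written S4+)

The polynomial f is an irreducible sextic over Q, so G = Gal(f/Q) is one of the 16 transitive subgroups 6T1, ..., 6T16 of S_6. The discriminant of f is 8104320576 = 90024^2, a perfect square, so G is contained in A_6. The transitive groups of degree 6 contained in A_6 are: A_4 (6T4, order 12), S_4 (6T7, order 24), (C_3 x C_3) : C_4 (6T10, order 36), PSL(2,5) (6T12, order 60), A_6 (6T15, order 360). By Dedekind's theorem, for a prime p not dividing disc(f) the degrees of the irreducible factors of f mod p form the cycle type of an element of G. Factoring f modulo the 79 such primes p <= 431 (skipping 2, 3, 11, 31, which divide the discriminant), each new pattern first appears at: mod 5: f = (x^3 + 4x + 3)(x^3 + 4x^2 + x + 1), pattern 3+3; mod 13: f = (x^2 + 11x + 3)(x^4 + 9x^3 + 10x^2 + x + 7), pattern 4+2; mod 37: f = (x + 12)(x + 23)(x^2 + 6x + 7)(x^2 + 27x + 23), pattern 2+2+1+1; mod 67: f = (x + 13)(x + 15)(x + 28)(x + 37)(x + 50)(x + 52), pattern 1+1+1+1+1+1. No other pattern occurs in this range, so the set of observed cycle types is {3+3, 4+2, 2+2+1+1, 1+1+1+1+1+1}. The candidates containing elements of all these cycle types are S_4 (6T7) of order 24, (C_3 x C_3) : C_4 (6T10) of order 36, A_6 (6T15) of order 360; the others are excluded. The observed types are precisely the cycle types that occur in S_4 (6T7). Each of the other remaining candidates has further cycle types, and by the Chebotarev density theorem the matching factorization patterns would occur for a proportion of primes equal to their share of the group: (C_3 x C_3) : C_4 (6T10) additionally contains elements of type 3+1+1+1 (4 of its 36 elements, about 11% of primes); A_6 (6T15) additionally contains elements of type 5+1, 3+1+1+1 (184 of its 360 elements, about 51% of primes). None of the 79 primes tested shows any such pattern (for each of these groups the chance of that is below 10^-4), which rules them out. Hence G = S_4 (6T7), of order 24.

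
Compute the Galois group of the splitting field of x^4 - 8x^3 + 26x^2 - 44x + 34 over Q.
V_4 (also written V4)

The polynomial is an irreducible quartic over Q and its discriminant is 2304 = 48^2, a perfect square, so the Galois group is contained in A_4. The resolvent cubic y^3 - 26*y^2 + 216*y - 576 splits completely over Q, which gives the Klein four-group V_4.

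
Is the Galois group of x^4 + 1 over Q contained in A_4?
Yes

The polynomial is irreducible of degree 4 over Q. Its discriminant is 256 = 16^2, a perfect square. A Galois group lies in the alternating group exactly when the discriminant is a square in Q, so the Galois group (V_4) is contained in A_4.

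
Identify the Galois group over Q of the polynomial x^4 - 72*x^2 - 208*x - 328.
The polynomial is an irreducible quartic over Q and its discriminant is -60272214016, which is not a perfect square, so the Galois group is not contained in A_4. The resolvent cubic y^3 + 72*y^2 + 1312*y + 51200 has exactly one rational root, so the Galois group is C_4 or D_4. The quartic remains irreducible over Q(sqrt(disc)), so the group is D_4.

D_4 (order 8)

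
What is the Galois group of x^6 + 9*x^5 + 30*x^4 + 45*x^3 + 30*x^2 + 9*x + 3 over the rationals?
The polynomial f is an irreducible sextic over Q, so G = Gal(f/Q) is one of the 16 transitive subgroups 6T1, ..., 6T16 of S_6. The discriminant of f is -34992, which is not a perfect square, so G is not contained in A_6. The transitive groups of degree 6 not contained in A_6 are: C_6 (6T1, order 6), S_3 (6T2, order 6), D_6 (6T3, order 12), C_3 x S_3 (6T5, order 18), A_4 x C_2 (6T6, order 24), S_4 (6T8, order 24), S_3 x S_3 (6T9, order 36), S_4 x C_2 (6T11, order 48), (S_3 x S_3) : C_2 (6T13, order 72), PGL(2,5) (6T14, order 120), S_6 (6T16, order 720). By Dedekind's theorem, for a prime p not dividing disc(f) the degrees of the irreducible factors of f mod p form the cycle type of an element of G. Factoring f modulo the 23 such primes p <= 97 (skipping 2, 3, which divide the discriminant), each new pattern first appears at: mod 5: f = (x^2 + 2)(x^2 + x + 1)(x^2 + 3x + 4), pattern 2+2+2; mod 7: f = (x^3 + 5x + 5)(x^3 + 2x^2 + 4x + 2), pattern 3+3; mod 31: f = (x + 5)(x + 9)(x + 11)(x + 23)(x + 25)(x + 29), pattern 1+1+1+1+1+1. No other pattern occurs in this range, so the set of observed cycle types is {2+2+2, 3+3, 1+1+1+1+1+1}. The candidates containing elements of all these cycle types are C_6 (6T1) of order 6, S_3 (6T2) of order 6, D_6 (6T3) of order 12, C_3 x S_3 (6T5) of order 18, A_4 x C_2 (6T6) of order 24, S_4 (6T8) of order 24, S_3 x S_3 (6T9) of order 36, S_4 x C_2 (6T11) of order 48, (S_3 x S_3) : C_2 (6T13) of order 72, PGL(2,5) (6T14) of order 120, S_6 (6T16) of order 720; the others are excluded. The observed types are precisely the cycle types that occur in S_3 (6T2). Each of the other remaining candidates has further cycle types, and by the Chebotarev density theorem the matching factorization patterns would occur for a proportion of primes equal to their share of the group: C_6 (6T1) additionally contains elements of type 6 (2 of its 6 elements, about 33% of primes); D_6 (6T3) additionally contains elements of type 6, 2+2+1+1 (5 of its 12 elements, about 42% of primes); C_3 x S_3 (6T5) additionally contains elements of type 6, 3+1+1+1 (10 of its 18 elements, about 56% of primes); A_4 x C_2 (6T6) additionally contains elements of type 6, 2+2+1+1, 2+1+1+1+1 (14 of its 24 elements, about 58% of primes); S_4 (6T8) additionally contains elements of type 4+1+1, 2+2+1+1 (9 of its 24 elements, about 38% of primes); S_3 x S_3 (6T9) additionally contains elements of type 6, 3+1+1+1, 2+2+1+1 (25 of its 36 elements, about 69% of primes); S_4 x C_2 (6T11) additionally contains elements of type 6, 4+2, 4+1+1, 2+2+1+1, 2+1+1+1+1 (32 of its 48 elements, about 67% of primes); (S_3 x S_3) : C_2 (6T13) additionally contains elements of type 6, 4+2, 3+2+1, 3+1+1+1, 2+2+1+1, 2+1+1+1+1 (61 of its 72 elements, about 85% of primes); PGL(2,5) (6T14) additionally contains elements of type 6, 5+1, 4+1+1, 2+2+1+1 (89 of its 120 elements, about 74% of primes); S_6 (6T16) additionally contains elements of type 6, 5+1, 4+2, 4+1+1, 3+2+1, 3+1+1+1, 2+2+1+1, 2+1+1+1+1 (664 of its 720 elements, about 92% of primes). None of the 23 primes tested shows any such pattern (for each of these groups the chance of that is below 10^-4), which rules them out. Hence G = S_3 (6T2), of order 6.

S_3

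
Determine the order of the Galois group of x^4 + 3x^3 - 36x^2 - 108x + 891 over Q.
4

The degree of the splitting field over Q equals the order of the Galois group, so first determine the group. The polynomial is an irreducible quartic over Q and its discriminant is 63839350125, which is not a perfect square, so the Galois group is not contained in A_4. The resolvent cubic y^3 + 36*y^2 - 3888*y - 147987 has exactly one rational root, so the Galois group is C_4 or D_4. The quartic becomes reducible over Q(sqrt(disc)), so the group is C_4. The Galois group C_4 (4T1) has order 4, so the splitting field has degree 4 over Q.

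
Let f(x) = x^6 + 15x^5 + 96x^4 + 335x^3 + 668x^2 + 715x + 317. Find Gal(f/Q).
The polynomial f is an irreducible sextic over Q, so G = Gal(f/Q) is one of the 16 transitive subgroups 6T1, ..., 6T16 of S_6. The discriminant of f is 810448, which is not a perfect square, so G is not contained in A_6. The transitive groups of degree 6 not contained in A_6 are: C_6 (6T1, order 6), S_3 (6T2, order 6), D_6 (6T3, order 12), C_3 x S_3 (6T5, order 18), A_4 x C_2 (6T6, order 24), S_4 (6T8, order 24), S_3 x S_3 (6T9, order 36), S_4 x C_2 (6T11, order 48), (S_3 x S_3) : C_2 (6T13, order 72), PGL(2,5) (6T14, order 120), S_6 (6T16, order 720). By Dedekind's theorem, for a prime p not dividing disc(f) the degrees of the irreducible factors of f mod p form the cycle type of an element of G. Factoring f modulo the 22 such primes p <= 89 (skipping 2, 37, which divide the discriminant), each new pattern first appears at: mod 3: f = (x^3 + x^2 + x + 2)(x^3 + 2x^2 + 1), pattern 3+3; mod 5: f = (x^2 + 3)(x^2 + x + 2)(x^2 + 4x + 2), pattern 2+2+2; mod 17: f = (x + 1)(x + 4)(x^4 + 10x^3 + 8x^2 + 7), pattern 4+1+1; mod 67: f = (x + 7)(x + 65)(x^2 + 5x + 46)(x^2 + 5x + 56), pattern 2+2+1+1. No other pattern occurs in this range, so the set of observed cycle types is {3+3, 2+2+2, 4+1+1, 2+2+1+1}. The candidates containing elements of all these cycle types are S_4 (6T8) of order 24, S_4 x C_2 (6T11) of order 48, PGL(2,5) (6T14) of order 120, S_6 (6T16) of order 720; the others are excluded. The observed types are precisely the cycle types that occur in S_4 (6T8) (apart from the identity). Each of the other remaining candidates has further cycle types, and by the Chebotarev density theorem the matching factorization patterns would occur for a proportion of primes equal to their share of the group: S_4 x C_2 (6T11) additionally contains elements of type 6, 4+2, 2+1+1+1+1 (17 of its 48 elements, about 35% of primes); PGL(2,5) (6T14) additionally contains elements of type 6, 5+1 (44 of its 120 elements, about 37% of primes); S_6 (6T16) additionally contains elements of type 6, 5+1, 4+2, 3+2+1, 3+1+1+1, 2+1+1+1+1 (529 of its 720 elements, about 73% of primes). None of the 22 primes tested shows any such pattern (for each of these groups the chance of that is below 10^-4), which rules them out. Hence G = S_4 (6T8), of order 24.

S_4 (order 24)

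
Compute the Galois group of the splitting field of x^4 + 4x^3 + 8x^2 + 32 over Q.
The polynomial is an irreducible quartic over Q and its discriminant is 12845056 = 3584^2, a perfect square, so the Galois group is contained in A_4. The resolvent cubic y^3 - 8*y^2 - 128*y + 512 is irreducible over Q. An irreducible resolvent with square discriminant gives A_4.

A_4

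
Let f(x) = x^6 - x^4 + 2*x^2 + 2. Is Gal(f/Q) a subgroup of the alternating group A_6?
No

The polynomial is irreducible of degree 6 over Q. Its discriminant is -5120000, which is not a perfect square. A Galois group lies in the alternating group exactly when the discriminant is a square in Q, so the Galois group (S_4) is not contained in A_6.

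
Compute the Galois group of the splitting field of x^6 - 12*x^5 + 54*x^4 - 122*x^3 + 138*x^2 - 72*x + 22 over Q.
The polynomial f is an irreducible sextic over Q, so G = Gal(f/Q) is one of the 16 transitive subgroups 6T1, ..., 6T16 of S_6. The discriminant of f is 297538935552, which is not a perfect square, so G is not contained in A_6. The transitive groups of degree 6 not contained in A_6 are: C_6 (6T1, order 6), S_3 (6T2, order 6), D_6 (6T3, order 12), C_3 x S_3 (6T5, order 18), A_4 x C_2 (6T6, order 24), S_4 (6T8, order 24), S_3 x S_3 (6T9, order 36), S_4 x C_2 (6T11, order 48), (S_3 x S_3) : C_2 (6T13, order 72), PGL(2,5) (6T14, order 120), S_6 (6T16, order 720). By Dedekind's theorem, for a prime p not dividing disc(f) the degrees of the irreducible factors of f mod p form the cycle type of an element of G. Factoring f modulo the 23 such primes p <= 97 (skipping 2, 3, which divide the discriminant), each new pattern first appears at: mod 5: f = (x^6 + 3x^5 + 4x^4 + 3x^3 + 3x^2 + 3x + 2), pattern 6; mod 11: f = (x)(x + 3)(x^2 + 2x + 10)(x^2 + 5x + 2), pattern 2+2+1+1; mod 13: f = (x + 4)(x + 7)(x + 9)(x^3 + 7x^2 + 8x + 7), pattern 3+1+1+1; mod 31: f = (x^2 + 8x + 13)(x^2 + 19x + 25)(x^2 + 23x + 18), pattern 2+2+2; mod 97: f = (x^3 + 91x^2 + 39x + 60)(x^3 + 91x^2 + 76x + 23), pattern 3+3. No other pattern occurs in this range, so the set of observed cycle types is {6, 2+2+1+1, 3+1+1+1, 2+2+2, 3+3}. The candidates containing elements of all these cycle types are S_3 x S_3 (6T9) of order 36, (S_3 x S_3) : C_2 (6T13) of order 72, S_6 (6T16) of order 720; the others are excluded. The observed types are precisely the cycle types that occur in S_3 x S_3 (6T9) (apart from the identity). Each of the other remaining candidates has further cycle types, and by the Chebotarev density theorem the matching factorization patterns would occur for a proportion of primes equal to their share of the group: (S_3 x S_3) : C_2 (6T13) additionally contains elements of type 4+2, 3+2+1, 2+1+1+1+1 (36 of its 72 elements, about 50% of primes); S_6 (6T16) additionally contains elements of type 5+1, 4+2, 4+1+1, 3+2+1, 2+1+1+1+1 (459 of its 720 elements, about 64% of primes). None of the 23 primes tested shows any such pattern (for each of these groups the chance of that is below 10^-4), which rules them out. Hence G = S_3 x S_3 (6T9), of order 36.

S_3 x S_3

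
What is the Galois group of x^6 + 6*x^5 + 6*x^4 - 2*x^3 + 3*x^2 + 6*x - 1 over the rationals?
The polynomial f is an irreducible sextic over Q, so G = Gal(f/Q) is one of the 16 transitive subgroups 6T1, ..., 6T16 of S_6. The discriminant of f is -151585344, which is not a perfect square, so G is not contained in A_6. The transitive groups of degree 6 not contained in A_6 are: C_6 (6T1, order 6), S_3 (6T2, order 6), D_6 (6T3, order 12), C_3 x S_3 (6T5, order 18), A_4 x C_2 (6T6, order 24), S_4 (6T8, order 24), S_3 x S_3 (6T9, order 36), S_4 x C_2 (6T11, order 48), (S_3 x S_3) : C_2 (6T13, order 72), PGL(2,5) (6T14, order 120), S_6 (6T16, order 720). By Dedekind's theorem, for a prime p not dividing disc(f) the degrees of the irreducible factors of f mod p form the cycle type of an element of G. Factoring f modulo the 33 such primes p <= 151 (skipping 2, 3, 19, which divide the discriminant), each new pattern first appears at: mod 5: f = (x^3 + 2x^2 + 4x + 2)(x^3 + 4x^2 + 4x + 2), pattern 3+3; mod 7: f = (x^6 + 6x^5 + 6x^4 + 5x^3 + 3x^2 + 6x + 6), pattern 6; mod 17: f = (x + 2)(x + 6)(x^2 + 5x + 8)(x^2 + 10x + 3), pattern 2+2+1+1; mod 71: f = (x^2 + 34x + 59)(x^2 + 52x + 11)(x^2 + 62x + 7), pattern 2+2+2; mod 107: f = (x + 17)(x + 29)(x + 65)(x + 93)(x^2 + 16x + 56), pattern 2+1+1+1+1. No other pattern occurs in this range, so the set of observed cycle types is {3+3, 6, 2+2+1+1, 2+2+2, 2+1+1+1+1}. The candidates containing elements of all these cycle types are A_4 x C_2 (6T6) of order 24, S_4 x C_2 (6T11) of order 48, (S_3 x S_3) : C_2 (6T13) of order 72, S_6 (6T16) of order 720; the others are excluded. The observed types are precisely the cycle types that occur in A_4 x C_2 (6T6) (apart from the identity). Each of the other remaining candidates has further cycle types, and by the Chebotarev density theorem the matching factorization patterns would occur for a proportion of primes equal to their share of the group: S_4 x C_2 (6T11) additionally contains elements of type 4+2, 4+1+1 (12 of its 48 elements, about 25% of primes); (S_3 x S_3) : C_2 (6T13) additionally contains elements of type 4+2, 3+2+1, 3+1+1+1 (34 of its 72 elements, about 47% of primes); S_6 (6T16) additionally contains elements of type 5+1, 4+2, 4+1+1, 3+2+1, 3+1+1+1 (484 of its 720 elements, about 67% of primes). None of the 33 primes tested shows any such pattern (for each of these groups the chance of that is below 10^-4), which rules them out. Hence G = A_4 x C_2 (6T6), of order 24.

6T6: A_4 x C_2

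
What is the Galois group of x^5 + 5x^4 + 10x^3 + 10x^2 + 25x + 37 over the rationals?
The polynomial f is an irreducible quintic over Q, so G = Gal(f/Q) is a transitive subgroup of S_5: one of C_5 (5T1, order 5), D_5 (5T2, order 10), F_20 (5T3, order 20), A_5 (5T4, order 60) or S_5 (5T5, order 120). The discriminant of f is 1024000000 = 32000^2, a perfect square, so G is contained in A_5. The transitive groups of degree 5 contained in A_5 are: C_5 (5T1, order 5), D_5 (5T2, order 10), A_5 (5T4, order 60). By Dedekind's theorem, for a prime p not dividing disc(f) the degrees of the irreducible factors of f mod p form the cycle type of an element of G. Factoring f modulo the 2 such primes p <= 7 (skipping 2, 5, which divide the discriminant), each new pattern first appears at: mod 3: f = (x^5 + 2x^4 + x^3 + x^2 + x + 1), pattern 5; mod 7: f = (x + 3)(x + 4)(x^3 + 5x^2 + 5x + 6), pattern 3+1+1. No other pattern occurs in this range, so the set of observed cycle types is {5, 3+1+1}. Among the candidates above, the only group containing elements of all these cycle types is A_5 (5T4) — each of C_5 (5T1), D_5 (5T2) lacks at least one of them. Hence G = A_5 (5T4), of order 60.

A_5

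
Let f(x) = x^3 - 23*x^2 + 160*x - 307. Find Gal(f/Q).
C_3

The polynomial is an irreducible cubic over Q and its discriminant is 8281 = 91^2, a perfect square. For an irreducible cubic, a square discriminant forces the Galois group to be A_3, the cyclic group of order 3.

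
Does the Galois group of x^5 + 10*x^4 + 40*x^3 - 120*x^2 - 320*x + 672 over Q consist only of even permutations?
No

The polynomial is irreducible of degree 5 over Q. Its discriminant is 1968128000000000, which is not a perfect square. A Galois group lies in the alternating group exactly when the discriminant is a square in Q, so the Galois group (F_20) is not contained in A_5.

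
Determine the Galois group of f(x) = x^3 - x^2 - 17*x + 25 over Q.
C_3, A_3

The polynomial is an irreducible cubic over Q and its discriminant is 10816 = 104^2, a perfect square. For an irreducible cubic, a square discriminant forces the Galois group to be A_3, the cyclic group of order 3.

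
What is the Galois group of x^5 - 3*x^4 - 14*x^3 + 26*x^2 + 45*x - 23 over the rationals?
The polynomial f is an irreducible quintic over Q, so G = Gal(f/Q) is a transitive subgroup of S_5: one of C_5 (5T1, order 5), D_5 (5T2, order 10), F_20 (5T3, order 20), A_5 (5T4, order 60) or S_5 (5T5, order 120). The discriminant of f is 15352201216 = 123904^2, a perfect square, so G is contained in A_5. The transitive groups of degree 5 contained in A_5 are: C_5 (5T1, order 5), D_5 (5T2, order 10), A_5 (5T4, order 60). By Dedekind's theorem, for a prime p not dividing disc(f) the degrees of the irreducible factors of f mod p form the cycle type of an element of G. Factoring f modulo the 14 such primes p <= 53 (skipping 2, 11, which divide the discriminant), each new pattern first appears at: mod 3: f = (x^5 + x^3 + 2x^2 + 1), pattern 5; mod 23: f = (x)(x + 2)(x + 10)(x + 14)(x + 17), pattern 1+1+1+1+1. No other pattern occurs in this range, so the set of observed cycle types is {5, 1+1+1+1+1}. The candidates containing elements of all these cycle types are C_5 (5T1) of order 5, D_5 (5T2) of order 10, A_5 (5T4) of order 60; the others are excluded. The observed types are precisely the cycle types that occur in C_5 (5T1). Each of the other remaining candidates has further cycle types, and by the Chebotarev density theorem the matching factorization patterns would occur for a proportion of primes equal to their share of the group: D_5 (5T2) additionally contains elements of type 2+2+1 (5 of its 10 elements, about 50% of primes); A_5 (5T4) additionally contains elements of type 3+1+1, 2+2+1 (35 of its 60 elements, about 58% of primes). None of the 14 primes tested shows any such pattern (for each of these groups the chance of that is below 10^-4), which rules them out. Hence G = C_5 (5T1), of order 5.

C_5, the cyclic group of order 5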